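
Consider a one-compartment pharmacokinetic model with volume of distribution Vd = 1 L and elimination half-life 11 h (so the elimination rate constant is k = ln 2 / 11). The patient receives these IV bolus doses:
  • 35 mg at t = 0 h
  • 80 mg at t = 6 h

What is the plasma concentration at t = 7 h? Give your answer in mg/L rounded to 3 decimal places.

97.631 mg/L

k = ln 2 / 11 = 0.06301 per h
Dose 1 (35 mg at t=0 h): 35·exp(−0.06301·7) = 22.517 mg/L
Dose 2 (80 mg at t=6 h): 80·exp(−0.06301·1) = 75.114 mg/L
C(7) = 22.517 + 75.114 = 97.631 mg/L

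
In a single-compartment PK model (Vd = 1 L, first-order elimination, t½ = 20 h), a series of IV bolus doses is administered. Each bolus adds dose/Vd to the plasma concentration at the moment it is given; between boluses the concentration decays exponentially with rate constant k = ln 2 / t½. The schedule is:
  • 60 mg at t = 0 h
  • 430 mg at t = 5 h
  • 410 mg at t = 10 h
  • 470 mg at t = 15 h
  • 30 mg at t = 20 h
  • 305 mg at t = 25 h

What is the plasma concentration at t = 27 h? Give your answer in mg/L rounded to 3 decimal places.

1069.798 mg/L

k = ln 2 / 20 = 0.03466 per h
Dose 1 (60 mg at t=0 h): 60·exp(−0.03466·27) = 23.538 mg/L
Dose 2 (430 mg at t=5 h): 430·exp(−0.03466·22) = 200.602 mg/L
Dose 3 (410 mg at t=10 h): 410·exp(−0.03466·17) = 227.462 mg/L
Dose 4 (470 mg at t=15 h): 470·exp(−0.03466·12) = 310.084 mg/L
Dose 5 (30 mg at t=20 h): 30·exp(−0.03466·7) = 23.538 mg/L
Dose 6 (305 mg at t=25 h): 305·exp(−0.03466·2) = 284.575 mg/L
C(27) = 23.538 + 200.602 + 227.462 + 310.084 + 23.538 + 284.575 = 1069.798 mg/L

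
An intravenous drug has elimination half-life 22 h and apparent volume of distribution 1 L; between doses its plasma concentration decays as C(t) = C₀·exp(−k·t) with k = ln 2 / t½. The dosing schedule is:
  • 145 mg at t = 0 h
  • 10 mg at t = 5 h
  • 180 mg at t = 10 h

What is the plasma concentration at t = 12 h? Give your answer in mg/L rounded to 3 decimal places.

k = ln 2 / 22 = 0.03151 per h
Dose 1 (145 mg at t=0 h): 145·exp(−0.03151·12) = 99.350 mg/L
Dose 2 (10 mg at t=5 h): 10·exp(−0.03151·7) = 8.021 mg/L
Dose 3 (180 mg at t=10 h): 180·exp(−0.03151·2) = 169.008 mg/L
C(12) = 99.350 + 8.021 + 169.008 = 276.379 mg/L

276.379 mg/L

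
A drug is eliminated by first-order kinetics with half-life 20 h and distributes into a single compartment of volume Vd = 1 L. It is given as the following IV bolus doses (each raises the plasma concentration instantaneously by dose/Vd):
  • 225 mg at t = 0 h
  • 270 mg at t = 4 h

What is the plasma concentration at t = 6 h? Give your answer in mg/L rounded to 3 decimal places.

k = ln 2 / 20 = 0.03466 per h
Dose 1 (225 mg at t=0 h): 225·exp(−0.03466·6) = 182.757 mg/L
Dose 2 (270 mg at t=4 h): 270·exp(−0.03466·2) = 251.919 mg/L
C(6) = 182.757 + 251.919 = 434.676 mg/L

434.676 mg/L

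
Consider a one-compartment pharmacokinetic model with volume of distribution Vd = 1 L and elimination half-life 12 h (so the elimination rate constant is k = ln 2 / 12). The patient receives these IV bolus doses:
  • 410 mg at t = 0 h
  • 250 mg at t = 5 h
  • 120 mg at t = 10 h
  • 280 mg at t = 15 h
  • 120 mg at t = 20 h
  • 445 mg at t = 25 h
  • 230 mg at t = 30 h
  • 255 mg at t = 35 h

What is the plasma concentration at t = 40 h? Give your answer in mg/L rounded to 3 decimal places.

706.084 mg/L

k = ln 2 / 12 = 0.05776 per h
Dose 1 (410 mg at t=0 h): 410·exp(−0.05776·40) = 40.677 mg/L
Dose 2 (250 mg at t=5 h): 250·exp(−0.05776·35) = 33.108 mg/L
Dose 3 (120 mg at t=10 h): 120·exp(−0.05776·30) = 21.213 mg/L
Dose 4 (280 mg at t=15 h): 280·exp(−0.05776·25) = 66.071 mg/L
Dose 5 (120 mg at t=20 h): 120·exp(−0.05776·20) = 37.798 mg/L
Dose 6 (445 mg at t=25 h): 445·exp(−0.05776·15) = 187.099 mg/L
Dose 7 (230 mg at t=30 h): 230·exp(−0.05776·10) = 129.083 mg/L
Dose 8 (255 mg at t=35 h): 255·exp(−0.05776·5) = 191.034 mg/L
C(40) = 40.677 + 33.108 + 21.213 + 66.071 + 37.798 + 187.099 + 129.083 + 191.034 = 706.084 mg/L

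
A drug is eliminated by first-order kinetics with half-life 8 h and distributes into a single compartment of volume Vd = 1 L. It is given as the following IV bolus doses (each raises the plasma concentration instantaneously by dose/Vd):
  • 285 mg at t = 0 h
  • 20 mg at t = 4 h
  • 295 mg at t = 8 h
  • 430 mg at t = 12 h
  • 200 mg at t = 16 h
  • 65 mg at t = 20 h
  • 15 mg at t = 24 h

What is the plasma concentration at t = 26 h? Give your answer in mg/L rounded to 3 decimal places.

k = ln 2 / 8 = 0.08664 per h
Dose 1 (285 mg at t=0 h): 285·exp(−0.08664·26) = 29.957 mg/L
Dose 2 (20 mg at t=4 h): 20·exp(−0.08664·22) = 2.973 mg/L
Dose 3 (295 mg at t=8 h): 295·exp(−0.08664·18) = 62.016 mg/L
Dose 4 (430 mg at t=12 h): 430·exp(−0.08664·14) = 127.840 mg/L
Dose 5 (200 mg at t=16 h): 200·exp(−0.08664·10) = 84.090 mg/L
Dose 6 (65 mg at t=20 h): 65·exp(−0.08664·6) = 38.649 mg/L
Dose 7 (15 mg at t=24 h): 15·exp(−0.08664·2) = 12.613 mg/L
C(26) = 29.957 + 2.973 + 62.016 + 127.840 + 84.090 + 38.649 + 12.613 = 358.138 mg/L

358.138 mg/L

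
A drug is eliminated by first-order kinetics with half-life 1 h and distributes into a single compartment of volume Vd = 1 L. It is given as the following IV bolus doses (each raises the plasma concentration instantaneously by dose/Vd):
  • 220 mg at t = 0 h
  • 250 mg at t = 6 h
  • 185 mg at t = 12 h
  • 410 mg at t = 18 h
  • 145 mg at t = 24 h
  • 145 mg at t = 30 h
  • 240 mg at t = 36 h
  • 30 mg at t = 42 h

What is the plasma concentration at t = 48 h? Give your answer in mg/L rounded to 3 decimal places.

k = ln 2 / 1 = 0.69315 per h
Dose 1 (220 mg at t=0 h): 220·exp(−0.69315·48) = 0.000 mg/L
Dose 2 (250 mg at t=6 h): 250·exp(−0.69315·42) = 0.000 mg/L
Dose 3 (185 mg at t=12 h): 185·exp(−0.69315·36) = 0.000 mg/L
Dose 4 (410 mg at t=18 h): 410·exp(−0.69315·30) = 0.000 mg/L
Dose 5 (145 mg at t=24 h): 145·exp(−0.69315·24) = 0.000 mg/L
Dose 6 (145 mg at t=30 h): 145·exp(−0.69315·18) = 0.001 mg/L
Dose 7 (240 mg at t=36 h): 240·exp(−0.69315·12) = 0.059 mg/L
Dose 8 (30 mg at t=42 h): 30·exp(−0.69315·6) = 0.469 mg/L
C(48) = 0.000 + 0.000 + 0.000 + 0.000 + 0.000 + 0.001 + 0.059 + 0.469 = 0.528 mg/L

0.528 mg/L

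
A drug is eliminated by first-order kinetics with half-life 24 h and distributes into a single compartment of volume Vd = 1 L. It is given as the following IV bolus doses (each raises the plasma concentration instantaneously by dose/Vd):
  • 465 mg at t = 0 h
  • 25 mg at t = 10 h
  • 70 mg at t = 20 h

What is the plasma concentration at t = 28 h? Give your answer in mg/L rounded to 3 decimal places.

277.558 mg/L

k = ln 2 / 24 = 0.02888 per h
Dose 1 (465 mg at t=0 h): 465·exp(−0.02888·28) = 207.134 mg/L
Dose 2 (25 mg at t=10 h): 25·exp(−0.02888·18) = 14.865 mg/L
Dose 3 (70 mg at t=20 h): 70·exp(−0.02888·8) = 55.559 mg/L
C(28) = 207.134 + 14.865 + 55.559 = 277.558 mg/L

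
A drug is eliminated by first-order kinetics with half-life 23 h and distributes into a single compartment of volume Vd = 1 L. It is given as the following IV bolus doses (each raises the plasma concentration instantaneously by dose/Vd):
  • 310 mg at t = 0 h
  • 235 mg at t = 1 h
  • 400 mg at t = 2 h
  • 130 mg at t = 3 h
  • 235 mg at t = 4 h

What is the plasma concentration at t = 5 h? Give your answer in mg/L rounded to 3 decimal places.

1190.791 mg/L

k = ln 2 / 23 = 0.03014 per h
Dose 1 (310 mg at t=0 h): 310·exp(−0.03014·5) = 266.637 mg/L
Dose 2 (235 mg at t=1 h): 235·exp(−0.03014·4) = 208.312 mg/L
Dose 3 (400 mg at t=2 h): 400·exp(−0.03014·3) = 365.422 mg/L
Dose 4 (130 mg at t=3 h): 130·exp(−0.03014·2) = 122.396 mg/L
Dose 5 (235 mg at t=4 h): 235·exp(−0.03014·1) = 228.023 mg/L
C(5) = 266.637 + 208.312 + 365.422 + 122.396 + 228.023 = 1190.791 mg/L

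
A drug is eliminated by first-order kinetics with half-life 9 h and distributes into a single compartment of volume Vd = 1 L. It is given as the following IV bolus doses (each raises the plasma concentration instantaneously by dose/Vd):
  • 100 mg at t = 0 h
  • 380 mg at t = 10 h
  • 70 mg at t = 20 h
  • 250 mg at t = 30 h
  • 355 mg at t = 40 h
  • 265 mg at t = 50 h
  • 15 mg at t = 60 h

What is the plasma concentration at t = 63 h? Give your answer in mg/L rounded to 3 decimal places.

199.093 mg/L

k = ln 2 / 9 = 0.07702 per h
Dose 1 (100 mg at t=0 h): 100·exp(−0.07702·63) = 0.781 mg/L
Dose 2 (380 mg at t=10 h): 380·exp(−0.07702·53) = 6.413 mg/L
Dose 3 (70 mg at t=20 h): 70·exp(−0.07702·43) = 2.552 mg/L
Dose 4 (250 mg at t=30 h): 250·exp(−0.07702·33) = 19.686 mg/L
Dose 5 (355 mg at t=40 h): 355·exp(−0.07702·23) = 60.385 mg/L
Dose 6 (265 mg at t=50 h): 265·exp(−0.07702·13) = 97.370 mg/L
Dose 7 (15 mg at t=60 h): 15·exp(−0.07702·3) = 11.906 mg/L
C(63) = 0.781 + 6.413 + 2.552 + 19.686 + 60.385 + 97.370 + 11.906 = 199.093 mg/L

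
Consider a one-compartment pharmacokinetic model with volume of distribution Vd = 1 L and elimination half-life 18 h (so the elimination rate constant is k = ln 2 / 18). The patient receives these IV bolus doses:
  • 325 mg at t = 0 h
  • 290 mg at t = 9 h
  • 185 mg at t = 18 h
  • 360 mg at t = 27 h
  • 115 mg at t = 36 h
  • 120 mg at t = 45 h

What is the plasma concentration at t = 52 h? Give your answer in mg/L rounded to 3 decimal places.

k = ln 2 / 18 = 0.03851 per h
Dose 1 (325 mg at t=0 h): 325·exp(−0.03851·52) = 43.877 mg/L
Dose 2 (290 mg at t=9 h): 290·exp(−0.03851·43) = 55.370 mg/L
Dose 3 (185 mg at t=18 h): 185·exp(−0.03851·34) = 49.953 mg/L
Dose 4 (360 mg at t=27 h): 360·exp(−0.03851·25) = 137.469 mg/L
Dose 5 (115 mg at t=36 h): 115·exp(−0.03851·16) = 62.103 mg/L
Dose 6 (120 mg at t=45 h): 120·exp(−0.03851·7) = 91.646 mg/L
C(52) = 43.877 + 55.370 + 49.953 + 137.469 + 62.103 + 91.646 = 440.418 mg/L

440.418 mg/L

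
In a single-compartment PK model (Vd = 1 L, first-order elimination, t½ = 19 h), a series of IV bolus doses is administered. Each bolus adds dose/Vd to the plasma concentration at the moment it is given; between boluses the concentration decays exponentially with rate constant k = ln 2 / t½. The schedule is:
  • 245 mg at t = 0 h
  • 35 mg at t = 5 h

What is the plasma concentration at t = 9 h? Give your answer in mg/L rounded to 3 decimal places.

k = ln 2 / 19 = 0.03648 per h
Dose 1 (245 mg at t=0 h): 245·exp(−0.03648·9) = 176.430 mg/L
Dose 2 (35 mg at t=5 h): 35·exp(−0.03648·4) = 30.248 mg/L
C(9) = 176.430 + 30.248 = 206.678 mg/L

206.678 mg/L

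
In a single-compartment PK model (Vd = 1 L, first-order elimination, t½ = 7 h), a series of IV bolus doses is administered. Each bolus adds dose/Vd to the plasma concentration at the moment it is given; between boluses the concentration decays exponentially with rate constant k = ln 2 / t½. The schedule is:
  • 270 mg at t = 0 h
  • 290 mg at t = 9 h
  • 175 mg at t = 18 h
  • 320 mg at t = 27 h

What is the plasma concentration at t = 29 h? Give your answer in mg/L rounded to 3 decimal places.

376.698 mg/L

k = ln 2 / 7 = 0.09902 per h
Dose 1 (270 mg at t=0 h): 270·exp(−0.09902·29) = 15.284 mg/L
Dose 2 (290 mg at t=9 h): 290·exp(−0.09902·20) = 40.023 mg/L
Dose 3 (175 mg at t=18 h): 175·exp(−0.09902·11) = 58.883 mg/L
Dose 4 (320 mg at t=27 h): 320·exp(−0.09902·2) = 262.507 mg/L
C(29) = 15.284 + 40.023 + 58.883 + 262.507 = 376.698 mg/L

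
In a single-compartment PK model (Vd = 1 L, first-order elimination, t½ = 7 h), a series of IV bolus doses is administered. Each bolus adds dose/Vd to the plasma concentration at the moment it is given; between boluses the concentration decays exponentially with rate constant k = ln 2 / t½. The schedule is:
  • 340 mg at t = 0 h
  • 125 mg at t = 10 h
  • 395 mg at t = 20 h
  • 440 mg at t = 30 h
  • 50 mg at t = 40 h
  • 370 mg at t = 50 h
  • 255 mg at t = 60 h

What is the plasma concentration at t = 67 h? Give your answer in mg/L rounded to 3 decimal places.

215.608 mg/L

k = ln 2 / 7 = 0.09902 per h
Dose 1 (340 mg at t=0 h): 340·exp(−0.09902·67) = 0.447 mg/L
Dose 2 (125 mg at t=10 h): 125·exp(−0.09902·57) = 0.442 mg/L
Dose 3 (395 mg at t=20 h): 395·exp(−0.09902·47) = 3.762 mg/L
Dose 4 (440 mg at t=30 h): 440·exp(−0.09902·37) = 11.280 mg/L
Dose 5 (50 mg at t=40 h): 50·exp(−0.09902·27) = 3.450 mg/L
Dose 6 (370 mg at t=50 h): 370·exp(−0.09902·17) = 68.727 mg/L
Dose 7 (255 mg at t=60 h): 255·exp(−0.09902·7) = 127.500 mg/L
C(67) = 0.447 + 0.442 + 3.762 + 11.280 + 3.450 + 68.727 + 127.500 = 215.608 mg/L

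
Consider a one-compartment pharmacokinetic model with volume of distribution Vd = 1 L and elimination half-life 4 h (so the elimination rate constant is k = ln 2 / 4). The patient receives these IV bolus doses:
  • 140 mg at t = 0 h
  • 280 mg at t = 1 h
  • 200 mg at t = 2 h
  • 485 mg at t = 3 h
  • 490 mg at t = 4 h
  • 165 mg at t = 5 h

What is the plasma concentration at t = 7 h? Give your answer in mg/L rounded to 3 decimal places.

k = ln 2 / 4 = 0.17329 per h
Dose 1 (140 mg at t=0 h): 140·exp(−0.17329·7) = 41.622 mg/L
Dose 2 (280 mg at t=1 h): 280·exp(−0.17329·6) = 98.995 mg/L
Dose 3 (200 mg at t=2 h): 200·exp(−0.17329·5) = 84.090 mg/L
Dose 4 (485 mg at t=3 h): 485·exp(−0.17329·4) = 242.500 mg/L
Dose 5 (490 mg at t=4 h): 490·exp(−0.17329·3) = 291.356 mg/L
Dose 6 (165 mg at t=5 h): 165·exp(−0.17329·2) = 116.673 mg/L
C(7) = 41.622 + 98.995 + 84.090 + 242.500 + 291.356 + 116.673 = 875.235 mg/L

875.235 mg/L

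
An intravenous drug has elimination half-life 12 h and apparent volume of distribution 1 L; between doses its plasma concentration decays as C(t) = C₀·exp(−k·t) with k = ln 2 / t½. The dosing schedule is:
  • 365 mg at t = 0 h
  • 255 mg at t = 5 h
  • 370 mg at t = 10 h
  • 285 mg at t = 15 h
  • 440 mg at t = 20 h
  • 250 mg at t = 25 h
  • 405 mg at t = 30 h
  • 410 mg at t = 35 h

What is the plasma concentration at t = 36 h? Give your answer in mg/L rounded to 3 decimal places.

1235.726 mg/L

k = ln 2 / 12 = 0.05776 per h
Dose 1 (365 mg at t=0 h): 365·exp(−0.05776·36) = 45.625 mg/L
Dose 2 (255 mg at t=5 h): 255·exp(−0.05776·31) = 42.548 mg/L
Dose 3 (370 mg at t=10 h): 370·exp(−0.05776·26) = 82.408 mg/L
Dose 4 (285 mg at t=15 h): 285·exp(−0.05776·21) = 84.731 mg/L
Dose 5 (440 mg at t=20 h): 440·exp(−0.05776·16) = 174.614 mg/L
Dose 6 (250 mg at t=25 h): 250·exp(−0.05776·11) = 132.433 mg/L
Dose 7 (405 mg at t=30 h): 405·exp(−0.05776·6) = 286.378 mg/L
Dose 8 (410 mg at t=35 h): 410·exp(−0.05776·1) = 386.988 mg/L
C(36) = 45.625 + 42.548 + 82.408 + 84.731 + 174.614 + 132.433 + 286.378 + 386.988 = 1235.726 mg/L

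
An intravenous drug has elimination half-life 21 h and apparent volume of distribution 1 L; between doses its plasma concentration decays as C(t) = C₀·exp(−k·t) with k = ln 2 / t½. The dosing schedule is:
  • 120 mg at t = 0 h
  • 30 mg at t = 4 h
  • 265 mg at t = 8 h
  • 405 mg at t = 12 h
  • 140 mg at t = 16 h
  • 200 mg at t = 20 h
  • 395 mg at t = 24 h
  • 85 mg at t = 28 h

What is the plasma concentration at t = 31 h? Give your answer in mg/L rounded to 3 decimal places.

k = ln 2 / 21 = 0.03301 per h
Dose 1 (120 mg at t=0 h): 120·exp(−0.03301·31) = 43.132 mg/L
Dose 2 (30 mg at t=4 h): 30·exp(−0.03301·27) = 12.305 mg/L
Dose 3 (265 mg at t=8 h): 265·exp(−0.03301·23) = 124.036 mg/L
Dose 4 (405 mg at t=12 h): 405·exp(−0.03301·19) = 216.319 mg/L
Dose 5 (140 mg at t=16 h): 140·exp(−0.03301·15) = 85.331 mg/L
Dose 6 (200 mg at t=20 h): 200·exp(−0.03301·11) = 139.107 mg/L
Dose 7 (395 mg at t=24 h): 395·exp(−0.03301·7) = 313.512 mg/L
Dose 8 (85 mg at t=28 h): 85·exp(−0.03301·3) = 76.987 mg/L
C(31) = 43.132 + 12.305 + 124.036 + 216.319 + 85.331 + 139.107 + 313.512 + 76.987 = 1010.728 mg/L

1010.728 mg/L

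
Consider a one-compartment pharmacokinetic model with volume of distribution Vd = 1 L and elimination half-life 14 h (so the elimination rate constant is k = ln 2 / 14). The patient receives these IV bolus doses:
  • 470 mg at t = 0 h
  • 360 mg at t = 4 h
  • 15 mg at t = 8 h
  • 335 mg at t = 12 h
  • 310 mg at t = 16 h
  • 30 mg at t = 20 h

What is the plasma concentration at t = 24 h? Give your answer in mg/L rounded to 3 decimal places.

k = ln 2 / 14 = 0.04951 per h
Dose 1 (470 mg at t=0 h): 470·exp(−0.04951·24) = 143.234 mg/L
Dose 2 (360 mg at t=4 h): 360·exp(−0.04951·20) = 133.739 mg/L
Dose 3 (15 mg at t=8 h): 15·exp(−0.04951·16) = 6.793 mg/L
Dose 4 (335 mg at t=12 h): 335·exp(−0.04951·12) = 184.935 mg/L
Dose 5 (310 mg at t=16 h): 310·exp(−0.04951·8) = 208.615 mg/L
Dose 6 (30 mg at t=20 h): 30·exp(−0.04951·4) = 24.610 mg/L
C(24) = 143.234 + 133.739 + 6.793 + 184.935 + 208.615 + 24.610 = 701.926 mg/L

701.926 mg/L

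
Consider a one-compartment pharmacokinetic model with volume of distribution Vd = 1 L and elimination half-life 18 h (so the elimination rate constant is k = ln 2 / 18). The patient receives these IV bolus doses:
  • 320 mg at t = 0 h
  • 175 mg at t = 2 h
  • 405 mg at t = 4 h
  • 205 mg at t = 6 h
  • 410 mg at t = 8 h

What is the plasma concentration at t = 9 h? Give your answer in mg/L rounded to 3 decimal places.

1271.139 mg/L

k = ln 2 / 18 = 0.03851 per h
Dose 1 (320 mg at t=0 h): 320·exp(−0.03851·9) = 226.274 mg/L
Dose 2 (175 mg at t=2 h): 175·exp(−0.03851·7) = 133.651 mg/L
Dose 3 (405 mg at t=4 h): 405·exp(−0.03851·5) = 334.069 mg/L
Dose 4 (205 mg at t=6 h): 205·exp(−0.03851·3) = 182.634 mg/L
Dose 5 (410 mg at t=8 h): 410·exp(−0.03851·1) = 394.512 mg/L
C(9) = 226.274 + 133.651 + 334.069 + 182.634 + 394.512 = 1271.139 mg/L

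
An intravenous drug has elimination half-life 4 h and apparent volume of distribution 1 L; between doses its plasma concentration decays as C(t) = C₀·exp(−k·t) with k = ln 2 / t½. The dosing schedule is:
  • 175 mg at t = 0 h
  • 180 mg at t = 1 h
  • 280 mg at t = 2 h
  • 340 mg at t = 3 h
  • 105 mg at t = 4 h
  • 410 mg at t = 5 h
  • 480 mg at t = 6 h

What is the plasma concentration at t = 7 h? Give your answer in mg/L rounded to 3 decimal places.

k = ln 2 / 4 = 0.17329 per h
Dose 1 (175 mg at t=0 h): 175·exp(−0.17329·7) = 52.028 mg/L
Dose 2 (180 mg at t=1 h): 180·exp(−0.17329·6) = 63.640 mg/L
Dose 3 (280 mg at t=2 h): 280·exp(−0.17329·5) = 117.725 mg/L
Dose 4 (340 mg at t=3 h): 340·exp(−0.17329·4) = 170.000 mg/L
Dose 5 (105 mg at t=4 h): 105·exp(−0.17329·3) = 62.433 mg/L
Dose 6 (410 mg at t=5 h): 410·exp(−0.17329·2) = 289.914 mg/L
Dose 7 (480 mg at t=6 h): 480·exp(−0.17329·1) = 403.630 mg/L
C(7) = 52.028 + 63.640 + 117.725 + 170.000 + 62.433 + 289.914 + 403.630 = 1159.370 mg/L

1159.370 mg/L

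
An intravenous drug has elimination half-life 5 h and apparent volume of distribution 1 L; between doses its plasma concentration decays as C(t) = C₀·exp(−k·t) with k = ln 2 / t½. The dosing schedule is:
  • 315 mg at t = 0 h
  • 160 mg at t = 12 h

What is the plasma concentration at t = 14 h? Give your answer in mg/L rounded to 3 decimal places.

166.487 mg/L

k = ln 2 / 5 = 0.13863 per h
Dose 1 (315 mg at t=0 h): 315·exp(−0.13863·14) = 45.230 mg/L
Dose 2 (160 mg at t=12 h): 160·exp(−0.13863·2) = 121.257 mg/L
C(14) = 45.230 + 121.257 = 166.487 mg/L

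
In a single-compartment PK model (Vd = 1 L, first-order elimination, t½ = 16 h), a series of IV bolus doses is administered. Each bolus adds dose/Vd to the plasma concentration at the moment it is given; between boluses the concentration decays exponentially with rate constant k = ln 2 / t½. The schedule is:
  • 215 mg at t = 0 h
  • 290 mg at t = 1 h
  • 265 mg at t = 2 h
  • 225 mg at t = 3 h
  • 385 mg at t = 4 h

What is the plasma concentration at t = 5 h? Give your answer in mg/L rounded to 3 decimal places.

1224.694 mg/L

k = ln 2 / 16 = 0.04332 per h
Dose 1 (215 mg at t=0 h): 215·exp(−0.04332·5) = 173.128 mg/L
Dose 2 (290 mg at t=1 h): 290·exp(−0.04332·4) = 243.860 mg/L
Dose 3 (265 mg at t=2 h): 265·exp(−0.04332·3) = 232.703 mg/L
Dose 4 (225 mg at t=3 h): 225·exp(−0.04332·2) = 206.326 mg/L
Dose 5 (385 mg at t=4 h): 385·exp(−0.04332·1) = 368.677 mg/L
C(5) = 173.128 + 243.860 + 232.703 + 206.326 + 368.677 = 1224.694 mg/L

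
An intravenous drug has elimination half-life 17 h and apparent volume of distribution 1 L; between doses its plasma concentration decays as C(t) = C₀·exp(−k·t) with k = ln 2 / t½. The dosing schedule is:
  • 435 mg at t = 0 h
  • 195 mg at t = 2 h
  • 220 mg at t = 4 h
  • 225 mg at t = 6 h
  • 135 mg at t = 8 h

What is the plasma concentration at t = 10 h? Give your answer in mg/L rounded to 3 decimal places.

k = ln 2 / 17 = 0.04077 per h
Dose 1 (435 mg at t=0 h): 435·exp(−0.04077·10) = 289.343 mg/L
Dose 2 (195 mg at t=2 h): 195·exp(−0.04077·8) = 140.726 mg/L
Dose 3 (220 mg at t=4 h): 220·exp(−0.04077·6) = 172.257 mg/L
Dose 4 (225 mg at t=6 h): 225·exp(−0.04077·4) = 191.140 mg/L
Dose 5 (135 mg at t=8 h): 135·exp(−0.04077·2) = 124.428 mg/L
C(10) = 289.343 + 140.726 + 172.257 + 191.140 + 124.428 = 917.894 mg/L

917.894 mg/L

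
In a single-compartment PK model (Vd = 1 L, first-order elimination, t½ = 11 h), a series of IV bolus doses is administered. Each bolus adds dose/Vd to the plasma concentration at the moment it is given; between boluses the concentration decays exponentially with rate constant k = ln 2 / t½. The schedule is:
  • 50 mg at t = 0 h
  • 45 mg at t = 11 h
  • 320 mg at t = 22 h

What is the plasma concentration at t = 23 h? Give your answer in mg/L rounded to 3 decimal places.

333.320 mg/L

k = ln 2 / 11 = 0.06301 per h
Dose 1 (50 mg at t=0 h): 50·exp(−0.06301·23) = 11.737 mg/L
Dose 2 (45 mg at t=11 h): 45·exp(−0.06301·12) = 21.126 mg/L
Dose 3 (320 mg at t=22 h): 320·exp(−0.06301·1) = 300.458 mg/L
C(23) = 11.737 + 21.126 + 300.458 = 333.320 mg/L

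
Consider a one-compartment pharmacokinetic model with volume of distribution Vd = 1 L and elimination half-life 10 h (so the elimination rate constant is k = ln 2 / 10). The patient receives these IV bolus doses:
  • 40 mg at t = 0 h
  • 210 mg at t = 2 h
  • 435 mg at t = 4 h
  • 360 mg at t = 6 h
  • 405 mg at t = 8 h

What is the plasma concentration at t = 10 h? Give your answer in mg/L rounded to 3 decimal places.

k = ln 2 / 10 = 0.06931 per h
Dose 1 (40 mg at t=0 h): 40·exp(−0.06931·10) = 20.000 mg/L
Dose 2 (210 mg at t=2 h): 210·exp(−0.06931·8) = 120.613 mg/L
Dose 3 (435 mg at t=4 h): 435·exp(−0.06931·6) = 286.993 mg/L
Dose 4 (360 mg at t=6 h): 360·exp(−0.06931·4) = 272.829 mg/L
Dose 5 (405 mg at t=8 h): 405·exp(−0.06931·2) = 352.573 mg/L
C(10) = 20.000 + 120.613 + 286.993 + 272.829 + 352.573 = 1053.008 mg/L

1053.008 mg/L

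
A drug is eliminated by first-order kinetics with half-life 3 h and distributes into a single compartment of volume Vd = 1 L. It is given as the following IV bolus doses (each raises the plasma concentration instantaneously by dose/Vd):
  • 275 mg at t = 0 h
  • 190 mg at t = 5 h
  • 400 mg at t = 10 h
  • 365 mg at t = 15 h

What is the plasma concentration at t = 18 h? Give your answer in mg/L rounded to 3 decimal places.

259.218 mg/L

k = ln 2 / 3 = 0.23105 per h
Dose 1 (275 mg at t=0 h): 275·exp(−0.23105·18) = 4.297 mg/L
Dose 2 (190 mg at t=5 h): 190·exp(−0.23105·13) = 9.425 mg/L
Dose 3 (400 mg at t=10 h): 400·exp(−0.23105·8) = 62.996 mg/L
Dose 4 (365 mg at t=15 h): 365·exp(−0.23105·3) = 182.500 mg/L
C(18) = 4.297 + 9.425 + 62.996 + 182.500 = 259.218 mg/L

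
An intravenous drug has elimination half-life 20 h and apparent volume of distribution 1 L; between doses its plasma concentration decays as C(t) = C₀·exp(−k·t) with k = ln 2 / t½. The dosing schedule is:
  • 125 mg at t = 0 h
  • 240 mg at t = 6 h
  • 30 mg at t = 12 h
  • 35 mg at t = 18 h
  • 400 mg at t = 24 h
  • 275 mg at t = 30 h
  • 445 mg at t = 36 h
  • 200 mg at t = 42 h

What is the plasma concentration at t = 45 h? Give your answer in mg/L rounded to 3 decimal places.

k = ln 2 / 20 = 0.03466 per h
Dose 1 (125 mg at t=0 h): 125·exp(−0.03466·45) = 26.278 mg/L
Dose 2 (240 mg at t=6 h): 240·exp(−0.03466·39) = 62.116 mg/L
Dose 3 (30 mg at t=12 h): 30·exp(−0.03466·33) = 9.559 mg/L
Dose 4 (35 mg at t=18 h): 35·exp(−0.03466·27) = 13.730 mg/L
Dose 5 (400 mg at t=24 h): 400·exp(−0.03466·21) = 193.187 mg/L
Dose 6 (275 mg at t=30 h): 275·exp(−0.03466·15) = 163.516 mg/L
Dose 7 (445 mg at t=36 h): 445·exp(−0.03466·9) = 325.759 mg/L
Dose 8 (200 mg at t=42 h): 200·exp(−0.03466·3) = 180.250 mg/L
C(45) = 26.278 + 62.116 + 9.559 + 13.730 + 193.187 + 163.516 + 325.759 + 180.250 = 974.396 mg/L

974.396 mg/L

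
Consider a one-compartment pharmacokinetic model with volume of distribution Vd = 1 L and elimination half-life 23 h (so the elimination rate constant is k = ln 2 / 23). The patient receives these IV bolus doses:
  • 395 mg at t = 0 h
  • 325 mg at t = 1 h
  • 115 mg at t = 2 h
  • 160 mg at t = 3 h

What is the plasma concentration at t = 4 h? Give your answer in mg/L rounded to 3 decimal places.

k = ln 2 / 23 = 0.03014 per h
Dose 1 (395 mg at t=0 h): 395·exp(−0.03014·4) = 350.142 mg/L
Dose 2 (325 mg at t=1 h): 325·exp(−0.03014·3) = 296.906 mg/L
Dose 3 (115 mg at t=2 h): 115·exp(−0.03014·2) = 108.273 mg/L
Dose 4 (160 mg at t=3 h): 160·exp(−0.03014·1) = 155.250 mg/L
C(4) = 350.142 + 296.906 + 108.273 + 155.250 = 910.571 mg/L

910.571 mg/L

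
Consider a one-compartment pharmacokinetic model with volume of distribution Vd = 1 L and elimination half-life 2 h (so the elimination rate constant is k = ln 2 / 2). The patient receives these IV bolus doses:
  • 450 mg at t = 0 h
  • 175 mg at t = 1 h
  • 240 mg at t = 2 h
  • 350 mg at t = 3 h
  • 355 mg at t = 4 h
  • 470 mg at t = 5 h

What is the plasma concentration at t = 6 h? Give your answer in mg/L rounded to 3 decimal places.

780.770 mg/L

k = ln 2 / 2 = 0.34657 per h
Dose 1 (450 mg at t=0 h): 450·exp(−0.34657·6) = 56.250 mg/L
Dose 2 (175 mg at t=1 h): 175·exp(−0.34657·5) = 30.936 mg/L
Dose 3 (240 mg at t=2 h): 240·exp(−0.34657·4) = 60.000 mg/L
Dose 4 (350 mg at t=3 h): 350·exp(−0.34657·3) = 123.744 mg/L
Dose 5 (355 mg at t=4 h): 355·exp(−0.34657·2) = 177.500 mg/L
Dose 6 (470 mg at t=5 h): 470·exp(−0.34657·1) = 332.340 mg/L
C(6) = 56.250 + 30.936 + 60.000 + 123.744 + 177.500 + 332.340 = 780.770 mg/L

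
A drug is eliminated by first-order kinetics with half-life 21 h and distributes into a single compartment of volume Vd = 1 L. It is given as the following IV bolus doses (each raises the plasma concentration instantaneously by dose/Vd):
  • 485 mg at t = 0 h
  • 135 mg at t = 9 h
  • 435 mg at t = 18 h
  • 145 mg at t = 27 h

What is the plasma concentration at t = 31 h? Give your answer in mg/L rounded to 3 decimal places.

649.930 mg/L

k = ln 2 / 21 = 0.03301 per h
Dose 1 (485 mg at t=0 h): 485·exp(−0.03301·31) = 174.327 mg/L
Dose 2 (135 mg at t=9 h): 135·exp(−0.03301·22) = 65.308 mg/L
Dose 3 (435 mg at t=18 h): 435·exp(−0.03301·13) = 283.229 mg/L
Dose 4 (145 mg at t=27 h): 145·exp(−0.03301·4) = 127.066 mg/L
C(31) = 174.327 + 65.308 + 283.229 + 127.066 = 649.930 mg/L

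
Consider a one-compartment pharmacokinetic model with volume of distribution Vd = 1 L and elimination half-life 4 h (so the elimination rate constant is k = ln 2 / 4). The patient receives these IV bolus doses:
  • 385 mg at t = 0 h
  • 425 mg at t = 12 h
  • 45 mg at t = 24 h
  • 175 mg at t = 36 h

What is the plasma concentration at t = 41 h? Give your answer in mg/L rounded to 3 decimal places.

k = ln 2 / 4 = 0.17329 per h
Dose 1 (385 mg at t=0 h): 385·exp(−0.17329·41) = 0.316 mg/L
Dose 2 (425 mg at t=12 h): 425·exp(−0.17329·29) = 2.792 mg/L
Dose 3 (45 mg at t=24 h): 45·exp(−0.17329·17) = 2.365 mg/L
Dose 4 (175 mg at t=36 h): 175·exp(−0.17329·5) = 73.578 mg/L
C(41) = 0.316 + 2.792 + 2.365 + 73.578 = 79.052 mg/L

79.052 mg/L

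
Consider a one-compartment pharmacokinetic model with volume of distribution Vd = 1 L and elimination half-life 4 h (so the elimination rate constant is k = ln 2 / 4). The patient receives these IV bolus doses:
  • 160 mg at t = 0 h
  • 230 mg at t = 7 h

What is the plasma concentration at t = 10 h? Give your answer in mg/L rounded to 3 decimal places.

165.043 mg/L

k = ln 2 / 4 = 0.17329 per h
Dose 1 (160 mg at t=0 h): 160·exp(−0.17329·10) = 28.284 mg/L
Dose 2 (230 mg at t=7 h): 230·exp(−0.17329·3) = 136.759 mg/L
C(10) = 28.284 + 136.759 = 165.043 mg/L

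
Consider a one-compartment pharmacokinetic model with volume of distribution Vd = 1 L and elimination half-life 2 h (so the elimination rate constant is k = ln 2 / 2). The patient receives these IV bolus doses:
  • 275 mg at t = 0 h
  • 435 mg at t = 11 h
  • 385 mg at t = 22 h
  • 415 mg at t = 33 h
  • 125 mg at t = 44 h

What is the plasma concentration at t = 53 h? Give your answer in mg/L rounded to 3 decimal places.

k = ln 2 / 2 = 0.34657 per h
Dose 1 (275 mg at t=0 h): 275·exp(−0.34657·53) = 0.000 mg/L
Dose 2 (435 mg at t=11 h): 435·exp(−0.34657·42) = 0.000 mg/L
Dose 3 (385 mg at t=22 h): 385·exp(−0.34657·31) = 0.008 mg/L
Dose 4 (415 mg at t=33 h): 415·exp(−0.34657·20) = 0.405 mg/L
Dose 5 (125 mg at t=44 h): 125·exp(−0.34657·9) = 5.524 mg/L
C(53) = 0.000 + 0.000 + 0.008 + 0.405 + 5.524 = 5.938 mg/L

5.938 mg/L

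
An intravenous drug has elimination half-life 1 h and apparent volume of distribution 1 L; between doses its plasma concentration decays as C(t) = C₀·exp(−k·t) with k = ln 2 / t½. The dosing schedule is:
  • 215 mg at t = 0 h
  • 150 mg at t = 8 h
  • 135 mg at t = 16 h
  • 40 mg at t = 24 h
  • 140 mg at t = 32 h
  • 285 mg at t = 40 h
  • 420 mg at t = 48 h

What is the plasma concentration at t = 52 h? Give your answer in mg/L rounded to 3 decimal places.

k = ln 2 / 1 = 0.69315 per h
Dose 1 (215 mg at t=0 h): 215·exp(−0.69315·52) = 0.000 mg/L
Dose 2 (150 mg at t=8 h): 150·exp(−0.69315·44) = 0.000 mg/L
Dose 3 (135 mg at t=16 h): 135·exp(−0.69315·36) = 0.000 mg/L
Dose 4 (40 mg at t=24 h): 40·exp(−0.69315·28) = 0.000 mg/L
Dose 5 (140 mg at t=32 h): 140·exp(−0.69315·20) = 0.000 mg/L
Dose 6 (285 mg at t=40 h): 285·exp(−0.69315·12) = 0.070 mg/L
Dose 7 (420 mg at t=48 h): 420·exp(−0.69315·4) = 26.250 mg/L
C(52) = 0.000 + 0.000 + 0.000 + 0.000 + 0.000 + 0.070 + 26.250 = 26.320 mg/L

26.320 mg/L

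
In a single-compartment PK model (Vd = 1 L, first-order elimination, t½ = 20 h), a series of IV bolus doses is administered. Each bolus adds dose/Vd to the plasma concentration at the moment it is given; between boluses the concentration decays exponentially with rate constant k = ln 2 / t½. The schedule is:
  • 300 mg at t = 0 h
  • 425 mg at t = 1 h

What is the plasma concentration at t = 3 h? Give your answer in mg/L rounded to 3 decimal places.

666.914 mg/L

k = ln 2 / 20 = 0.03466 per h
Dose 1 (300 mg at t=0 h): 300·exp(−0.03466·3) = 270.375 mg/L
Dose 2 (425 mg at t=1 h): 425·exp(−0.03466·2) = 396.539 mg/L
C(3) = 270.375 + 396.539 = 666.914 mg/L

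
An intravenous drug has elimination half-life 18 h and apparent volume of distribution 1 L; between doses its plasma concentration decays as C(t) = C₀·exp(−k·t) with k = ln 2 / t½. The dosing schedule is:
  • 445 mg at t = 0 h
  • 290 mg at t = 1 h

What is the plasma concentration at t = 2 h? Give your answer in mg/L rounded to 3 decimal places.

691.059 mg/L

k = ln 2 / 18 = 0.03851 per h
Dose 1 (445 mg at t=0 h): 445·exp(−0.03851·2) = 412.014 mg/L
Dose 2 (290 mg at t=1 h): 290·exp(−0.03851·1) = 279.045 mg/L
C(2) = 412.014 + 279.045 = 691.059 mg/L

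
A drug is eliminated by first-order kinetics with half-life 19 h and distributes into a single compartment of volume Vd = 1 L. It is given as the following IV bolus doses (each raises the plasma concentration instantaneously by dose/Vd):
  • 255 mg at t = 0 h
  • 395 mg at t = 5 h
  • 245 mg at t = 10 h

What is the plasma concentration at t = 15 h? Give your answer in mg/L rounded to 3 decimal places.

625.939 mg/L

k = ln 2 / 19 = 0.03648 per h
Dose 1 (255 mg at t=0 h): 255·exp(−0.03648·15) = 147.532 mg/L
Dose 2 (395 mg at t=5 h): 395·exp(−0.03648·10) = 274.259 mg/L
Dose 3 (245 mg at t=10 h): 245·exp(−0.03648·5) = 204.149 mg/L
C(15) = 147.532 + 274.259 + 204.149 = 625.939 mg/L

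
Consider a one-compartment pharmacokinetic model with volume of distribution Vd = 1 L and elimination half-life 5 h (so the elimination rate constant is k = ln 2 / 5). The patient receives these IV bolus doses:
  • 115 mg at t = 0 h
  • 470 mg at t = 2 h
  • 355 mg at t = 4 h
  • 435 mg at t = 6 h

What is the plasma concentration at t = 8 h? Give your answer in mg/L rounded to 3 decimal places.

k = ln 2 / 5 = 0.13863 per h
Dose 1 (115 mg at t=0 h): 115·exp(−0.13863·8) = 37.936 mg/L
Dose 2 (470 mg at t=2 h): 470·exp(−0.13863·6) = 204.579 mg/L
Dose 3 (355 mg at t=4 h): 355·exp(−0.13863·4) = 203.894 mg/L
Dose 4 (435 mg at t=6 h): 435·exp(−0.13863·2) = 329.668 mg/L
C(8) = 37.936 + 204.579 + 203.894 + 329.668 = 776.078 mg/L

776.078 mg/L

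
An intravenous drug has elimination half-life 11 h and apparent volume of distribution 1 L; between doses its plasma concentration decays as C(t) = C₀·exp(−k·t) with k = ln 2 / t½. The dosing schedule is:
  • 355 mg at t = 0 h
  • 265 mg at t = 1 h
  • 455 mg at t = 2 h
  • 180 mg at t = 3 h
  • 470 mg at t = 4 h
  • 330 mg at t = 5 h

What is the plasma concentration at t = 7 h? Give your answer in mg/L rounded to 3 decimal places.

k = ln 2 / 11 = 0.06301 per h
Dose 1 (355 mg at t=0 h): 355·exp(−0.06301·7) = 228.383 mg/L
Dose 2 (265 mg at t=1 h): 265·exp(−0.06301·6) = 181.572 mg/L
Dose 3 (455 mg at t=2 h): 455·exp(−0.06301·5) = 332.032 mg/L
Dose 4 (180 mg at t=3 h): 180·exp(−0.06301·4) = 139.897 mg/L
Dose 5 (470 mg at t=4 h): 470·exp(−0.06301·3) = 389.044 mg/L
Dose 6 (330 mg at t=5 h): 330·exp(−0.06301·2) = 290.925 mg/L
C(7) = 228.383 + 181.572 + 332.032 + 139.897 + 389.044 + 290.925 = 1561.852 mg/L

1561.852 mg/L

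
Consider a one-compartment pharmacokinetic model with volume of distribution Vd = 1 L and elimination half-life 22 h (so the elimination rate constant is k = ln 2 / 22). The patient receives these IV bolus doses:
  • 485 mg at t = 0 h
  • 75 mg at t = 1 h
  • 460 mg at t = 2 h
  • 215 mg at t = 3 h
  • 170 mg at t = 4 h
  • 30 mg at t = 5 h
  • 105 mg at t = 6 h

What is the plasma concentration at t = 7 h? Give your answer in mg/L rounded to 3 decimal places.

1318.166 mg/L

k = ln 2 / 22 = 0.03151 per h
Dose 1 (485 mg at t=0 h): 485·exp(−0.03151·7) = 389.009 mg/L
Dose 2 (75 mg at t=1 h): 75·exp(−0.03151·6) = 62.081 mg/L
Dose 3 (460 mg at t=2 h): 460·exp(−0.03151·5) = 392.954 mg/L
Dose 4 (215 mg at t=3 h): 215·exp(−0.03151·4) = 189.542 mg/L
Dose 5 (170 mg at t=4 h): 170·exp(−0.03151·3) = 154.668 mg/L
Dose 6 (30 mg at t=5 h): 30·exp(−0.03151·2) = 28.168 mg/L
Dose 7 (105 mg at t=6 h): 105·exp(−0.03151·1) = 101.743 mg/L
C(7) = 389.009 + 62.081 + 392.954 + 189.542 + 154.668 + 28.168 + 101.743 = 1318.166 mg/L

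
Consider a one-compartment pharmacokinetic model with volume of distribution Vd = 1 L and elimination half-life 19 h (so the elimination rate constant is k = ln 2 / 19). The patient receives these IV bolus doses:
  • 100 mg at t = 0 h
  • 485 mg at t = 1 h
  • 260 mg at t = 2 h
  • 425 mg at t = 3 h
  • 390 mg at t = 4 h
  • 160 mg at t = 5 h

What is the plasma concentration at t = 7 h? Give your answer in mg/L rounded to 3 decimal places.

k = ln 2 / 19 = 0.03648 per h
Dose 1 (100 mg at t=0 h): 100·exp(−0.03648·7) = 77.463 mg/L
Dose 2 (485 mg at t=1 h): 485·exp(−0.03648·6) = 389.654 mg/L
Dose 3 (260 mg at t=2 h): 260·exp(−0.03648·5) = 216.648 mg/L
Dose 4 (425 mg at t=3 h): 425·exp(−0.03648·4) = 367.294 mg/L
Dose 5 (390 mg at t=4 h): 390·exp(−0.03648·3) = 349.570 mg/L
Dose 6 (160 mg at t=5 h): 160·exp(−0.03648·2) = 148.742 mg/L
C(7) = 77.463 + 389.654 + 216.648 + 367.294 + 349.570 + 148.742 = 1549.371 mg/L

1549.371 mg/L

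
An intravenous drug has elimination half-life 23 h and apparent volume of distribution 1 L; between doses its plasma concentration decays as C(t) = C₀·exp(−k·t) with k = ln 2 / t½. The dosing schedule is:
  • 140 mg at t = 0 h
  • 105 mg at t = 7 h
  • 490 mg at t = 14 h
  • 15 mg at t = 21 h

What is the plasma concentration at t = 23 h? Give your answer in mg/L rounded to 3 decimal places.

522.548 mg/L

k = ln 2 / 23 = 0.03014 per h
Dose 1 (140 mg at t=0 h): 140·exp(−0.03014·23) = 70.000 mg/L
Dose 2 (105 mg at t=7 h): 105·exp(−0.03014·16) = 64.830 mg/L
Dose 3 (490 mg at t=14 h): 490·exp(−0.03014·9) = 373.596 mg/L
Dose 4 (15 mg at t=21 h): 15·exp(−0.03014·2) = 14.123 mg/L
C(23) = 70.000 + 64.830 + 373.596 + 14.123 = 522.548 mg/L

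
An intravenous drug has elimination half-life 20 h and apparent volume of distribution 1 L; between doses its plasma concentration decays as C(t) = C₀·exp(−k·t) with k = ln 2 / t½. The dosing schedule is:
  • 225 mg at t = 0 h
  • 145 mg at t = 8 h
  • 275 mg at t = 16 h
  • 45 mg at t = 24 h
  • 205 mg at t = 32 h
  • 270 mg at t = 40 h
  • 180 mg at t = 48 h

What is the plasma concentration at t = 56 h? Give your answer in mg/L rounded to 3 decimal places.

k = ln 2 / 20 = 0.03466 per h
Dose 1 (225 mg at t=0 h): 225·exp(−0.03466·56) = 32.307 mg/L
Dose 2 (145 mg at t=8 h): 145·exp(−0.03466·48) = 27.472 mg/L
Dose 3 (275 mg at t=16 h): 275·exp(−0.03466·40) = 68.750 mg/L
Dose 4 (45 mg at t=24 h): 45·exp(−0.03466·32) = 14.844 mg/L
Dose 5 (205 mg at t=32 h): 205·exp(−0.03466·24) = 89.231 mg/L
Dose 6 (270 mg at t=40 h): 270·exp(−0.03466·16) = 155.074 mg/L
Dose 7 (180 mg at t=48 h): 180·exp(−0.03466·8) = 136.414 mg/L
C(56) = 32.307 + 27.472 + 68.750 + 14.844 + 89.231 + 155.074 + 136.414 = 524.094 mg/L

524.094 mg/L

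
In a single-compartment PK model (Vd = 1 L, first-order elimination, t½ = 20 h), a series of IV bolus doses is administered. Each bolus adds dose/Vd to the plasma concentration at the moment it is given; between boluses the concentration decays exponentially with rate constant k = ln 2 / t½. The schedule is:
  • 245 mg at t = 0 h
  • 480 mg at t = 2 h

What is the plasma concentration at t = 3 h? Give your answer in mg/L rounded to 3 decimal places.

k = ln 2 / 20 = 0.03466 per h
Dose 1 (245 mg at t=0 h): 245·exp(−0.03466·3) = 220.806 mg/L
Dose 2 (480 mg at t=2 h): 480·exp(−0.03466·1) = 463.649 mg/L
C(3) = 220.806 + 463.649 = 684.456 mg/L

684.456 mg/L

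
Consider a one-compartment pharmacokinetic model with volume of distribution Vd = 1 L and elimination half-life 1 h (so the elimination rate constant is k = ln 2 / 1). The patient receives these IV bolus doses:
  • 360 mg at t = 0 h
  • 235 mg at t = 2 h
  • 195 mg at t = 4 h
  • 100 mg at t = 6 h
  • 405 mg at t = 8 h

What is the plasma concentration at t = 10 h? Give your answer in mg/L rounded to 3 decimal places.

k = ln 2 / 1 = 0.69315 per h
Dose 1 (360 mg at t=0 h): 360·exp(−0.69315·10) = 0.352 mg/L
Dose 2 (235 mg at t=2 h): 235·exp(−0.69315·8) = 0.918 mg/L
Dose 3 (195 mg at t=4 h): 195·exp(−0.69315·6) = 3.047 mg/L
Dose 4 (100 mg at t=6 h): 100·exp(−0.69315·4) = 6.250 mg/L
Dose 5 (405 mg at t=8 h): 405·exp(−0.69315·2) = 101.250 mg/L
C(10) = 0.352 + 0.918 + 3.047 + 6.250 + 101.250 = 111.816 mg/L

111.816 mg/L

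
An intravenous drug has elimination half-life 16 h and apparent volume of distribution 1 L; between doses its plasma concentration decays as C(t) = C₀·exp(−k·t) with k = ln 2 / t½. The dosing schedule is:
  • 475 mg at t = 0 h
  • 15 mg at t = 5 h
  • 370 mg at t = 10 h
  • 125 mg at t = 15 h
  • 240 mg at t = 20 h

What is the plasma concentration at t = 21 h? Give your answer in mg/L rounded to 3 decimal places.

k = ln 2 / 16 = 0.04332 per h
Dose 1 (475 mg at t=0 h): 475·exp(−0.04332·21) = 191.246 mg/L
Dose 2 (15 mg at t=5 h): 15·exp(−0.04332·16) = 7.500 mg/L
Dose 3 (370 mg at t=10 h): 370·exp(−0.04332·11) = 229.744 mg/L
Dose 4 (125 mg at t=15 h): 125·exp(−0.04332·6) = 96.388 mg/L
Dose 5 (240 mg at t=20 h): 240·exp(−0.04332·1) = 229.825 mg/L
C(21) = 191.246 + 7.500 + 229.744 + 96.388 + 229.825 = 754.702 mg/L

754.702 mg/L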